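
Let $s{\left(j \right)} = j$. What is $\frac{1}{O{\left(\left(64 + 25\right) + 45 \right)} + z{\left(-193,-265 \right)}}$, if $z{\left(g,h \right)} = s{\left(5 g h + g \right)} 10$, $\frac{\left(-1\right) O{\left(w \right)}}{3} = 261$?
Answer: $\frac{1}{2554537} \approx 3.9146 \cdot 10^{-7}$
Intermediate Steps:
$O{\left(w \right)} = -783$ ($O{\left(w \right)} = \left(-3\right) 261 = -783$)
$z{\left(g,h \right)} = 10 g + 50 g h$ ($z{\left(g,h \right)} = \left(5 g h + g\right) 10 = \left(g + 5 g h\right) 10 = 10 g + 50 g h$)
$\frac{1}{O{\left(\left(64 + 25\right) + 45 \right)} + z{\left(-193,-265 \right)}} = \frac{1}{-783 + 10 \left(-193\right) \left(1 + 5 \left(-265\right)\right)} = \frac{1}{-783 + 10 \left(-193\right) \left(1 - 1325\right)} = \frac{1}{-783 + 10 \left(-193\right) \left(-1324\right)} = \frac{1}{-783 + 2555320} = \frac{1}{2554537}$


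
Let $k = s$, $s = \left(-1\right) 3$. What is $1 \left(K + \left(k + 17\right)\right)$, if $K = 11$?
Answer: $25$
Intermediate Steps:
$s = -3$
$k = -3$
$1 \left(K + \left(k + 17\right)\right) = 1 \left(11 + \left(-3 + 17\right)\right) = 1 \left(11 + 14\right) = 1 \cdot 25 = 25$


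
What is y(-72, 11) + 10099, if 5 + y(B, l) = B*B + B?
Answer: 15206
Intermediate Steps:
y(B, l) = -5 + B + B² (y(B, l) = -5 + (B*B + B) = -5 + (B² + B) = -5 + (B + B²) = -5 + B + B²)
y(-72, 11) + 10099 = (-5 - 72 + (-72)²) + 10099 = (-5 - 72 + 5184) + 10099 = 5107 + 10099 = 15206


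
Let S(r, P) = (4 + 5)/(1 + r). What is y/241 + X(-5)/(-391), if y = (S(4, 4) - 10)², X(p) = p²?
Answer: 506646/2355775 ≈ 0.21507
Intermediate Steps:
S(r, P) = 9/(1 + r)
y = 1681/25 (y = (9/(1 + 4) - 10)² = (9/5 - 10)² = (-41/5)² = 1681/25 ≈ 67.240)
y/241 + X(-5)/(-391) = (1681/25)/241 + (-5)²/(-391) = (1681/25)*(1/241) + 25*(-1/391) = 1681/6025 - 25/391 = 506646/2355775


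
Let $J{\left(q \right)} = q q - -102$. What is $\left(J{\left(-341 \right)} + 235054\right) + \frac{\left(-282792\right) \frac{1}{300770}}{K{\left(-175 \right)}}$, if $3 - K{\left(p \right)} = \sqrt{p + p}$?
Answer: $\frac{18973455890767}{53988215} - \frac{141396 i \sqrt{14}}{10797643} \approx 3.5144 \cdot 10^{5} - 0.048997 i$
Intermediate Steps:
$J{\left(q \right)} = 102 + q^{2}$ ($J{\left(q \right)} = q^{2} + 102 = 102 + q^{2}$)
$K{\left(p \right)} = 3 - \sqrt{2} \sqrt{p}$ ($K{\left(p \right)} = 3 - \sqrt{p + p} = 3 - \sqrt{2 p} = 3 - \sqrt{2} \sqrt{p}$)
$\left(J{\left(-341 \right)} + 235054\right) + \frac{\left(-282792\right) \frac{1}{300770}}{K{\left(-175 \right)}} = \left(\left(102 + \left(-341\right)^{2}\right) + 235054\right) + \frac{\left(-282792\right) \frac{1}{300770}}{3 - \sqrt{2} \sqrt{-175}} = \left(\left(102 + 116281\right) + 235054\right) + \frac{\left(-282792\right) \frac{1}{300770}}{3 - \sqrt{2} \cdot 5 i \sqrt{7}} = \left(116383 + 235054\right) - \frac{141396}{150385 \left(3 - 5 i \sqrt{14}\right)} = 351437 - \frac{141396}{150385 \left(3 - 5 i \sqrt{14}\right)}$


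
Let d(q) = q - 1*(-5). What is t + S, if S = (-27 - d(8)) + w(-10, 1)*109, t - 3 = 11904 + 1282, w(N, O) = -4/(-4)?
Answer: 13258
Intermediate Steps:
w(N, O) = 1 (w(N, O) = -4*(-¼) = 1)
d(q) = 5 + q (d(q) = q + 5 = 5 + q)
t = 13189 (t = 3 + (11904 + 1282) = 3 + 13186 = 13189)
S = 69 (S = (-27 - (5 + 8)) + 1*109 = (-27 - 1*13) + 109 = (-27 - 13) + 109 = -40 + 109 = 69)
t + S = 13189 + 69 = 13258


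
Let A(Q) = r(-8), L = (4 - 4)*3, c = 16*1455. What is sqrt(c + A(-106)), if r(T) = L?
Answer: 4*sqrt(1455) ≈ 152.58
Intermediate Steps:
c = 23280
L = 0 (L = 0*3 = 0)
r(T) = 0
A(Q) = 0
sqrt(c + A(-106)) = sqrt(23280 + 0) = sqrt(23280) = 4*sqrt(1455)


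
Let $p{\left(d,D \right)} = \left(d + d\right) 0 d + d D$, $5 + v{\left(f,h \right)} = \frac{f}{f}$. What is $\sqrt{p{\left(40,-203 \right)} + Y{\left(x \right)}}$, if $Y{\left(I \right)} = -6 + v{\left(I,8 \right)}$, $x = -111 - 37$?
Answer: $i \sqrt{8130} \approx 90.167 i$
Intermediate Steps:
$v{\left(f,h \right)} = -4$ ($v{\left(f,h \right)} = -5 + \frac{f}{f} = -5 + 1 = -4$)
$p{\left(d,D \right)} = D d$ ($p{\left(d,D \right)} = 2 d 0 d + D d = 0 d + D d = 0 + D d = D d$)
$x = -148$ ($x = -111 - 37 = -148$)
$Y{\left(I \right)} = -10$ ($Y{\left(I \right)} = -6 - 4 = -10$)
$\sqrt{p{\left(40,-203 \right)} + Y{\left(x \right)}} = \sqrt{\left(-203\right) 40 - 10} = \sqrt{-8120 - 10} = \sqrt{-8130} = i \sqrt{8130}$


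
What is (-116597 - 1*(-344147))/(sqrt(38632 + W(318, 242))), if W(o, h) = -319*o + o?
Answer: -113775*I*sqrt(15623)/15623 ≈ -910.26*I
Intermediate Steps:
W(o, h) = -318*o
(-116597 - 1*(-344147))/(sqrt(38632 + W(318, 242))) = (-116597 - 1*(-344147))/(sqrt(38632 - 318*318)) = (-116597 + 344147)/(sqrt(38632 - 101124)) = 227550/(sqrt(-62492)) = 227550/((2*I*sqrt(15623))) = 227550*(-I*sqrt(15623)/31246) = -113775*I*sqrt(15623)/15623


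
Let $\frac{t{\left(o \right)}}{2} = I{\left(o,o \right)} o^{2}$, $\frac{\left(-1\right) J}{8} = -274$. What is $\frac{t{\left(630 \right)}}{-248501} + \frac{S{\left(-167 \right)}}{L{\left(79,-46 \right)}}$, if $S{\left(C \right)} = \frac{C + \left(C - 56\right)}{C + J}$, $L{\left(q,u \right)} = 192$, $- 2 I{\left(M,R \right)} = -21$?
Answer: $- \frac{108023534513}{3220572960} \approx -33.542$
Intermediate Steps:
$J = 2192$ ($J = \left(-8\right) \left(-274\right) = 2192$)
$I{\left(M,R \right)} = \frac{21}{2}$ ($I{\left(M,R \right)} = \left(- \frac{1}{2}\right) \left(-21\right) = \frac{21}{2}$)
$t{\left(o \right)} = 21 o^{2}$ ($t{\left(o \right)} = 2 \frac{21 o^{2}}{2} = 21 o^{2}$)
$S{\left(C \right)} = \frac{-56 + 2 C}{2192 + C}$ ($S{\left(C \right)} = \frac{C + \left(C - 56\right)}{C + 2192} = \frac{C + \left(C - 56\right)}{2192 + C} = \frac{C + \left(-56 + C\right)}{2192 + C} = \frac{-56 + 2 C}{2192 + C}$)
$\frac{t{\left(630 \right)}}{-248501} + \frac{S{\left(-167 \right)}}{L{\left(79,-46 \right)}} = \frac{21 \cdot 630^{2}}{-248501} + \frac{2 \frac{1}{2192 - 167} \left(-28 - 167\right)}{192} = 21 \cdot 396900 \left(- \frac{1}{248501}\right) + 2 \cdot \frac{1}{2025} \left(-195\right) \frac{1}{192} = 8334900 \left(- \frac{1}{248501}\right) + 2 \cdot \frac{1}{2025} \left(-195\right) \frac{1}{192} = - \frac{8334900}{248501} - \frac{13}{12960} = - \frac{108023534513}{3220572960}$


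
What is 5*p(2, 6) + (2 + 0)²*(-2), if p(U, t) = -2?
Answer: -18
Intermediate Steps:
5*p(2, 6) + (2 + 0)²*(-2) = 5*(-2) + (2 + 0)²*(-2) = -10 + 2²*(-2) = -10 + 4*(-2) = -10 - 8 = -18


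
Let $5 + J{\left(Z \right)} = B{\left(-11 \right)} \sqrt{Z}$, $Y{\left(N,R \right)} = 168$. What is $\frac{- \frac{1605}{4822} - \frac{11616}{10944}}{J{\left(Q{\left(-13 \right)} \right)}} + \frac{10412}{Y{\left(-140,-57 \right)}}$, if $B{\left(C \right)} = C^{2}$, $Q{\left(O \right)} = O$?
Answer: $\frac{540439494253}{8720109622} + \frac{11592284 i \sqrt{13}}{13080164433} \approx 61.976 + 0.0031954 i$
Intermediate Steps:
$J{\left(Z \right)} = -5 + 121 \sqrt{Z}$ ($J{\left(Z \right)} = -5 + \left(-11\right)^{2} \sqrt{Z} = -5 + 121 \sqrt{Z}$)
$\frac{- \frac{1605}{4822} - \frac{11616}{10944}}{J{\left(Q{\left(-13 \right)} \right)}} + \frac{10412}{Y{\left(-140,-57 \right)}} = \frac{- \frac{1605}{4822} - \frac{11616}{10944}}{-5 + 121 \sqrt{-13}} + \frac{10412}{168} = \frac{\left(-1605\right) \frac{1}{4822} - \frac{121}{114}}{-5 + 121 i \sqrt{13}} + 10412 \cdot \frac{1}{168} = \frac{- \frac{1605}{4822} - \frac{121}{114}}{-5 + 121 i \sqrt{13}} + \frac{2603}{42} = - \frac{191608}{137427 \left(-5 + 121 i \sqrt{13}\right)} + \frac{2603}{42} = \frac{2603}{42} - \frac{191608}{137427 \left(-5 + 121 i \sqrt{13}\right)}$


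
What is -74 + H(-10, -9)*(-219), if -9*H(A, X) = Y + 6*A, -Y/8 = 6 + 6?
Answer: -3870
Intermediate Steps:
Y = -96 (Y = -8*(6 + 6) = -8*12 = -96)
H(A, X) = 32/3 - 2*A/3 (H(A, X) = -(-96 + 6*A)/9 = 32/3 - 2*A/3)
-74 + H(-10, -9)*(-219) = -74 + (32/3 - ⅔*(-10))*(-219) = -74 + (32/3 + 20/3)*(-219) = -74 + (52/3)*(-219) = -74 - 3796 = -3870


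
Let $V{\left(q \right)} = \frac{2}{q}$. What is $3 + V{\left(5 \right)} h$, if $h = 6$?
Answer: $\frac{27}{5} \approx 5.4$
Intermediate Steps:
$3 + V{\left(5 \right)} h = 3 + \frac{2}{5} \cdot 6 = 3 + \frac{12}{5} = \frac{27}{5}$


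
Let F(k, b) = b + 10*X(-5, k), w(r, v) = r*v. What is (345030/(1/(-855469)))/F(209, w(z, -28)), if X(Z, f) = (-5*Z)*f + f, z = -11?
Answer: -49193744845/9108 ≈ -5.4012e+6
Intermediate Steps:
X(Z, f) = f - 5*Z*f (X(Z, f) = -5*Z*f + f = f - 5*Z*f)
F(k, b) = b + 260*k (F(k, b) = b + 10*(k*(1 - 5*(-5))) = b + 10*(k*(1 + 25)) = b + 10*(k*26) = b + 10*(26*k) = b + 260*k)
(345030/(1/(-855469)))/F(209, w(z, -28)) = (345030/(1/(-855469)))/(-11*(-28) + 260*209) = (345030/(-1/855469))/(308 + 54340) = (345030*(-855469))/54648 = -295162469070*1/54648 = -49193744845/9108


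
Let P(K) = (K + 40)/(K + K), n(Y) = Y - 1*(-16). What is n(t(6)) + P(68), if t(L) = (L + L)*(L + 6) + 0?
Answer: 5467/34 ≈ 160.79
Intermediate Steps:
t(L) = 2*L*(6 + L) (t(L) = (2*L)*(6 + L) + 0 = 2*L*(6 + L) + 0 = 2*L*(6 + L))
n(Y) = 16 + Y (n(Y) = Y + 16 = 16 + Y)
P(K) = (40 + K)/(2*K) (P(K) = (40 + K)/((2*K)) = (40 + K)*(1/(2*K)) = (40 + K)/(2*K))
n(t(6)) + P(68) = (16 + 2*6*(6 + 6)) + (½)*(40 + 68)/68 = (16 + 2*6*12) + (½)*(1/68)*108 = (16 + 144) + 27/34 = 160 + 27/34 = 5467/34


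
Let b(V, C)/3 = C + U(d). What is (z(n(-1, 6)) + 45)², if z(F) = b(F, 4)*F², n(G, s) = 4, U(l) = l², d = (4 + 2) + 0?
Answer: 3861225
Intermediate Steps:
d = 6 (d = 6 + 0 = 6)
b(V, C) = 108 + 3*C (b(V, C) = 3*(C + 6²) = 3*(C + 36) = 3*(36 + C) = 108 + 3*C)
z(F) = 120*F² (z(F) = (108 + 3*4)*F² = (108 + 12)*F² = 120*F²)
(z(n(-1, 6)) + 45)² = (120*4² + 45)² = (120*16 + 45)² = (1920 + 45)² = 1965² = 3861225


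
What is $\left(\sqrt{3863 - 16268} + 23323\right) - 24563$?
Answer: $-1240 + i \sqrt{12405} \approx -1240.0 + 111.38 i$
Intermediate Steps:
$\left(\sqrt{3863 - 16268} + 23323\right) - 24563 = \left(\sqrt{-12405} + 23323\right) - 24563 = \left(i \sqrt{12405} + 23323\right) - 24563 = \left(23323 + i \sqrt{12405}\right) - 24563 = -1240 + i \sqrt{12405}$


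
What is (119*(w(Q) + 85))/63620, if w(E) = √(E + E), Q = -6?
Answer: 2023/12724 + 119*I*√3/31810 ≈ 0.15899 + 0.0064795*I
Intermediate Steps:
w(E) = √2*√E (w(E) = √(2*E) = √2*√E)
(119*(w(Q) + 85))/63620 = (119*(√2*√(-6) + 85))/63620 = (119*(√2*(I*√6) + 85))*(1/63620) = (119*(2*I*√3 + 85))*(1/63620) = (119*(85 + 2*I*√3))*(1/63620) = (10115 + 238*I*√3)*(1/63620) = 2023/12724 + 119*I*√3/31810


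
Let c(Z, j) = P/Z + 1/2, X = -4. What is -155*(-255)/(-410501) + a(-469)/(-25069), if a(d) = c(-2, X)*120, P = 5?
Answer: -892331985/10290849569 ≈ -0.086711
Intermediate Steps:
c(Z, j) = ½ + 5/Z (c(Z, j) = 5/Z + 1/2 = 5/Z + 1*(½) = 5/Z + ½ = ½ + 5/Z)
a(d) = -240 (a(d) = ((½)*(10 - 2)/(-2))*120 = ((½)*(-½)*8)*120 = -2*120 = -240)
-155*(-255)/(-410501) + a(-469)/(-25069) = -155*(-255)/(-410501) - 240/(-25069) = 39525*(-1/410501) - 240*(-1/25069) = -39525/410501 + 240/25069 = -892331985/10290849569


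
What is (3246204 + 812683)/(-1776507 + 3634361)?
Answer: 4058887/1857854 ≈ 2.1847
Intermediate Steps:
(3246204 + 812683)/(-1776507 + 3634361) = 4058887/1857854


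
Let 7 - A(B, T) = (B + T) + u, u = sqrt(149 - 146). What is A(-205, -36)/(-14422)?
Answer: -124/7211 + sqrt(3)/14422 ≈ -0.017076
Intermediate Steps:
u = sqrt(3) ≈ 1.7320
A(B, T) = 7 - B - T - sqrt(3) (A(B, T) = 7 - ((B + T) + sqrt(3)) = 7 - (B + T + sqrt(3)) = 7 + (-B - T - sqrt(3)) = 7 - B - T - sqrt(3))
A(-205, -36)/(-14422) = (7 - 1*(-205) - 1*(-36) - sqrt(3))/(-14422) = (7 + 205 + 36 - sqrt(3))*(-1/14422) = (248 - sqrt(3))*(-1/14422) = -124/7211 + sqrt(3)/14422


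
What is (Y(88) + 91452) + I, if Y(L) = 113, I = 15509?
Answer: 107074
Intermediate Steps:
(Y(88) + 91452) + I = (113 + 91452) + 15509 = 91565 + 15509 = 107074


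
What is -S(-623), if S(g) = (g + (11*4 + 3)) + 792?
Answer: -216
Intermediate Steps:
S(g) = 839 + g (S(g) = (g + (44 + 3)) + 792 = (g + 47) + 792 = (47 + g) + 792 = 839 + g)
-S(-623) = -(839 - 623) = -1*216 = -216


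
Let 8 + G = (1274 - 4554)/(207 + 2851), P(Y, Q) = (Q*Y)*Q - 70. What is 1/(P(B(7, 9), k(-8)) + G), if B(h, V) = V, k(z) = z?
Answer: 1529/759802 ≈ 0.0020124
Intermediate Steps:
P(Y, Q) = -70 + Y*Q² (P(Y, Q) = Y*Q² - 70 = -70 + Y*Q²)
G = -13872/1529 (G = -8 + (1274 - 4554)/(207 + 2851) = -8 - 3280/3058 = -8 - 3280*1/3058 = -8 - 1640/1529 = -13872/1529 ≈ -9.0726)
1/(P(B(7, 9), k(-8)) + G) = 1/((-70 + 9*(-8)²) - 13872/1529) = 1/((-70 + 9*64) - 13872/1529) = 1/((-70 + 576) - 13872/1529) = 1/(506 - 13872/1529) = 1/(759802/1529) = 1529/759802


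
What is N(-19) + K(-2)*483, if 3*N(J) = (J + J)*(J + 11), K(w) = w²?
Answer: 6100/3 ≈ 2033.3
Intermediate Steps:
N(J) = 2*J*(11 + J)/3 (N(J) = ((J + J)*(J + 11))/3 = ((2*J)*(11 + J))/3 = (2*J*(11 + J))/3 = 2*J*(11 + J)/3)
N(-19) + K(-2)*483 = (⅔)*(-19)*(11 - 19) + (-2)²*483 = (⅔)*(-19)*(-8) + 4*483 = 304/3 + 1932 = 6100/3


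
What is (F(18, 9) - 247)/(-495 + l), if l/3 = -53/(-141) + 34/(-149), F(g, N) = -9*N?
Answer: 1148492/1731691 ≈ 0.66322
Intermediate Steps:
l = 3103/7003 (l = 3*(-53/(-141) + 34/(-149)) = 3*(-53*(-1/141) + 34*(-1/149)) = 3*(53/141 - 34/149) = 3*(3103/21009) = 3103/7003 ≈ 0.44310)
(F(18, 9) - 247)/(-495 + l) = (-9*9 - 247)/(-495 + 3103/7003) = (-81 - 247)/(-3463382/7003) = -328*(-7003/3463382) = 1148492/1731691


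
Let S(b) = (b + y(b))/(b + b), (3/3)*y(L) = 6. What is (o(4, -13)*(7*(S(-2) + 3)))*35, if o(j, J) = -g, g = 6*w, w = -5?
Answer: 14700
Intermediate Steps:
y(L) = 6
S(b) = (6 + b)/(2*b) (S(b) = (b + 6)/(b + b) = (6 + b)/((2*b)) = (6 + b)*(1/(2*b)) = (6 + b)/(2*b))
g = -30 (g = 6*(-5) = -30)
o(j, J) = 30 (o(j, J) = -1*(-30) = 30)
(o(4, -13)*(7*(S(-2) + 3)))*35 = (30*(7*((½)*(6 - 2)/(-2) + 3)))*35 = (30*(7*((½)*(-½)*4 + 3)))*35 = (30*(7*(-1 + 3)))*35 = (30*(7*2))*35 = (30*14)*35 = 420*35 = 14700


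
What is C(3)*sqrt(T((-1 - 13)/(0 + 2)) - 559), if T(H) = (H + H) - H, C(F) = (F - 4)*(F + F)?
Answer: -6*I*sqrt(566) ≈ -142.74*I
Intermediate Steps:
C(F) = 2*F*(-4 + F) (C(F) = (-4 + F)*(2*F) = 2*F*(-4 + F))
T(H) = H (T(H) = 2*H - H = H)
C(3)*sqrt(T((-1 - 13)/(0 + 2)) - 559) = (2*3*(-4 + 3))*sqrt((-1 - 13)/(0 + 2) - 559) = (2*3*(-1))*sqrt(-14/2 - 559) = -6*sqrt(-14*1/2 - 559) = -6*sqrt(-7 - 559) = -6*I*sqrt(566)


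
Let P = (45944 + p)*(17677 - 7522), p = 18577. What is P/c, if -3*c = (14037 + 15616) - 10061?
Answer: -1965632265/19592 ≈ -1.0033e+5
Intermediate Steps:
P = 655210755 (P = (45944 + 18577)*(17677 - 7522) = 64521*10155 = 655210755)
c = -19592/3 (c = -((14037 + 15616) - 10061)/3 = -(29653 - 10061)/3 = -⅓*19592 = -19592/3 ≈ -6530.7)
P/c = 655210755/(-19592/3) = 655210755*(-3/19592) = -1965632265/19592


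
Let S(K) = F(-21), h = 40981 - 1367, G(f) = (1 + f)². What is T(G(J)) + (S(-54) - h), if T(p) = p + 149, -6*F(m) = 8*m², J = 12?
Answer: -39884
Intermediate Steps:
F(m) = -4*m²/3
h = 39614
S(K) = -588 (S(K) = -4/3*(-21)² = -4/3*441 = -588)
T(p) = 149 + p
T(G(J)) + (S(-54) - h) = (149 + (1 + 12)²) + (-588 - 1*39614) = (149 + 13²) + (-588 - 39614) = (149 + 169) - 40202 = 318 - 40202 = -39884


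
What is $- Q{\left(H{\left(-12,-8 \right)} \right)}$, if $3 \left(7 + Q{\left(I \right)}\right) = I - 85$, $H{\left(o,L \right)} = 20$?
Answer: $\frac{86}{3} \approx 28.667$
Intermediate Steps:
$Q{\left(I \right)} = - \frac{106}{3} + \frac{I}{3}$ ($Q{\left(I \right)} = -7 + \frac{I - 85}{3} = -7 + \frac{-85 + I}{3} = -7 + \left(- \frac{85}{3} + \frac{I}{3}\right) = - \frac{106}{3} + \frac{I}{3}$)
$- Q{\left(H{\left(-12,-8 \right)} \right)} = - (- \frac{106}{3} + \frac{1}{3} \cdot 20) = - (- \frac{106}{3} + \frac{20}{3}) = \left(-1\right) \left(- \frac{86}{3}\right) = \frac{86}{3}$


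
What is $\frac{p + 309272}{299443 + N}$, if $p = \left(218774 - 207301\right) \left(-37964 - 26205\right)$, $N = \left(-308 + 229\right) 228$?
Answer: $- \frac{735901665}{281431} \approx -2614.9$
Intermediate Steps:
$N = -18012$ ($N = \left(-79\right) 228 = -18012$)
$p = -736210937$ ($p = 11473 \left(-64169\right) = -736210937$)
$\frac{p + 309272}{299443 + N} = \frac{-736210937 + 309272}{299443 - 18012} = - \frac{735901665}{281431}$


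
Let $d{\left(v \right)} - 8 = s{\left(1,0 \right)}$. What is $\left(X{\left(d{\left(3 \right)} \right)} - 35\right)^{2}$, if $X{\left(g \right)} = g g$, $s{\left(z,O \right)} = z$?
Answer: $2116$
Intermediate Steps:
$d{\left(v \right)} = 9$ ($d{\left(v \right)} = 8 + 1 = 9$)
$X{\left(g \right)} = g^{2}$
$\left(X{\left(d{\left(3 \right)} \right)} - 35\right)^{2} = \left(9^{2} - 35\right)^{2} = \left(81 - 35\right)^{2} = 46^{2} = 2116$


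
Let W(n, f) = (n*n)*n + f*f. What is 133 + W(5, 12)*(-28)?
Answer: -7399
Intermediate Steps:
W(n, f) = f² + n³ (W(n, f) = n²*n + f² = n³ + f² = f² + n³)
133 + W(5, 12)*(-28) = 133 + (12² + 5³)*(-28) = 133 + (144 + 125)*(-28) = 133 + 269*(-28) = 133 - 7532 = -7399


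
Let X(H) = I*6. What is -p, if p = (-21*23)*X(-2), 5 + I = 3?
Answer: -5796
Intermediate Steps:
I = -2 (I = -5 + 3 = -2)
X(H) = -12 (X(H) = -2*6 = -12)
p = 5796 (p = -21*23*(-12) = -483*(-12) = 5796)
-p = -1*5796 = -5796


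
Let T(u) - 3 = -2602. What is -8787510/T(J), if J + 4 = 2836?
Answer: 8787510/2599 ≈ 3381.1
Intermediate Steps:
J = 2832 (J = -4 + 2836 = 2832)
T(u) = -2599 (T(u) = 3 - 2602 = -2599)
-8787510/T(J) = -8787510/(-2599) = -8787510*(-1/2599) = 8787510/2599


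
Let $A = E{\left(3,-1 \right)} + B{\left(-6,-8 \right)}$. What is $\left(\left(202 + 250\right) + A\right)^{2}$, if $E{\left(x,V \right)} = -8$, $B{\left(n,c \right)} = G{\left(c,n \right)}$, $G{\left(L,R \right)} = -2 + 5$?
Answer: $199809$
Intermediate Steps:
$G{\left(L,R \right)} = 3$
$B{\left(n,c \right)} = 3$
$A = -5$ ($A = -8 + 3 = -5$)
$\left(\left(202 + 250\right) + A\right)^{2} = \left(\left(202 + 250\right) - 5\right)^{2} = \left(452 - 5\right)^{2} = 447^{2} = 199809$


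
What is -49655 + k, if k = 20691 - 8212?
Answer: -37176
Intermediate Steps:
k = 12479
-49655 + k = -49655 + 12479 = -37176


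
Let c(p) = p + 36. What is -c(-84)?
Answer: 48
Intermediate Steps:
c(p) = 36 + p
-c(-84) = -(36 - 84) = -1*(-48) = 48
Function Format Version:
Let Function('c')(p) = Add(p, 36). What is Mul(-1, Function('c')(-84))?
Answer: 48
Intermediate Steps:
Function('c')(p) = Add(36, p)
Mul(-1, Function('c')(-84)) = Mul(-1, Add(36, -84)) = Mul(-1, -48) = 48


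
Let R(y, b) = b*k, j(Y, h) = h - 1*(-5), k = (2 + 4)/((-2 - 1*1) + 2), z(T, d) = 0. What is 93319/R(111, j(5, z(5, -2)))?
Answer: -93319/30 ≈ -3110.6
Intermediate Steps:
k = -6 (k = 6/((-2 - 1) + 2) = 6/(-3 + 2) = 6/(-1) = 6*(-1) = -6)
j(Y, h) = 5 + h (j(Y, h) = h + 5 = 5 + h)
R(y, b) = -6*b (R(y, b) = b*(-6) = -6*b)
93319/R(111, j(5, z(5, -2))) = 93319/((-6*(5 + 0))) = 93319/((-6*5)) = 93319/(-30) = 93319*(-1/30) = -93319/30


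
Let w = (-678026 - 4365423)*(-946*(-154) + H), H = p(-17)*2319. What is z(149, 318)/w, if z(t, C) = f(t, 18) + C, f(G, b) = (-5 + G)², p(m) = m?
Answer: -21054/535921934189 ≈ -3.9286e-8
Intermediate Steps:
H = -39423 (H = -17*2319 = -39423)
z(t, C) = C + (-5 + t)² (z(t, C) = (-5 + t)² + C = C + (-5 + t)²)
w = -535921934189 (w = (-678026 - 4365423)*(-946*(-154) - 39423) = -5043449*(145684 - 39423) = -5043449*106261 = -535921934189)
z(149, 318)/w = (318 + (-5 + 149)²)/(-535921934189) = (318 + 144²)*(-1/535921934189) = (318 + 20736)*(-1/535921934189) = 21054*(-1/535921934189) = -21054/535921934189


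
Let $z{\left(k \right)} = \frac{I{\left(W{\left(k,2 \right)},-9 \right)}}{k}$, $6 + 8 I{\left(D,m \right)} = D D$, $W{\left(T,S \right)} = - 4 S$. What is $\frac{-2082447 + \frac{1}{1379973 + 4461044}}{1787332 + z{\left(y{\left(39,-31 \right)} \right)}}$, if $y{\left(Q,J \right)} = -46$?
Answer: $- \frac{2238103932462032}{1920929764393003} \approx -1.1651$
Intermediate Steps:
$I{\left(D,m \right)} = - \frac{3}{4} + \frac{D^{2}}{8}$ ($I{\left(D,m \right)} = - \frac{3}{4} + \frac{D D}{8} = - \frac{3}{4} + \frac{D^{2}}{8}$)
$z{\left(k \right)} = \frac{29}{4 k}$ ($z{\left(k \right)} = \frac{- \frac{3}{4} + \frac{\left(\left(-4\right) 2\right)^{2}}{8}}{k} = \frac{- \frac{3}{4} + \frac{\left(-8\right)^{2}}{8}}{k} = \frac{- \frac{3}{4} + \frac{1}{8} \cdot 64}{k} = \frac{- \frac{3}{4} + 8}{k} = \frac{29}{4 k}$)
$\frac{-2082447 + \frac{1}{1379973 + 4461044}}{1787332 + z{\left(y{\left(39,-31 \right)} \right)}} = \frac{-2082447 + \frac{1}{1379973 + 4461044}}{1787332 + \frac{29}{4 \left(-46\right)}} = \frac{-2082447 + \frac{1}{5841017}}{1787332 + \frac{29}{4} \left(- \frac{1}{46}\right)} = \frac{-2082447 + \frac{1}{5841017}}{1787332 - \frac{29}{184}} = - \frac{12163608328598}{5841017 \cdot \frac{328869059}{184}} = \left(- \frac{12163608328598}{5841017}\right) \frac{184}{328869059} = - \frac{2238103932462032}{1920929764393003}$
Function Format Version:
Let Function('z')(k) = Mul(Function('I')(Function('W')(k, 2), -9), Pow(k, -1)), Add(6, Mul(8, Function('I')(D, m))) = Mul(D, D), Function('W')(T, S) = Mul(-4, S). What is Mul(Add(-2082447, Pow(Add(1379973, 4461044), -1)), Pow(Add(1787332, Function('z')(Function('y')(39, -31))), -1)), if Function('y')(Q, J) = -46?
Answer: Rational(-2238103932462032, 1920929764393003) ≈ -1.1651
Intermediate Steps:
Function('I')(D, m) = Add(Rational(-3, 4), Mul(Rational(1, 8), Pow(D, 2))) (Function('I')(D, m) = Add(Rational(-3, 4), Mul(Rational(1, 8), Mul(D, D))) = Add(Rational(-3, 4), Mul(Rational(1, 8), Pow(D, 2))))
Function('z')(k) = Mul(Rational(29, 4), Pow(k, -1)) (Function('z')(k) = Mul(Add(Rational(-3, 4), Mul(Rational(1, 8), Pow(Mul(-4, 2), 2))), Pow(k, -1)) = Mul(Add(Rational(-3, 4), Mul(Rational(1, 8), Pow(-8, 2))), Pow(k, -1)) = Mul(Add(Rational(-3, 4), Mul(Rational(1, 8), 64)), Pow(k, -1)) = Mul(Add(Rational(-3, 4), 8), Pow(k, -1)) = Mul(Rational(29, 4), Pow(k, -1)))
Mul(Add(-2082447, Pow(Add(1379973, 4461044), -1)), Pow(Add(1787332, Function('z')(Function('y')(39, -31))), -1)) = Mul(Add(-2082447, Pow(Add(1379973, 4461044), -1)), Pow(Add(1787332, Mul(Rational(29, 4), Pow(-46, -1))), -1)) = Mul(Add(-2082447, Pow(5841017, -1)), Pow(Add(1787332, Mul(Rational(29, 4), Rational(-1, 46))), -1)) = Mul(Add(-2082447, Rational(1, 5841017)), Pow(Add(1787332, Rational(-29, 184)), -1)) = Mul(Rational(-12163608328598, 5841017), Pow(Rational(328869059, 184), -1)) = Mul(Rational(-12163608328598, 5841017), Rational(184, 328869059)) = Rational(-2238103932462032, 1920929764393003)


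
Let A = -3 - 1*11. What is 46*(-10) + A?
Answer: -474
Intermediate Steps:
A = -14 (A = -3 - 11 = -14)
46*(-10) + A = 46*(-10) - 14 = -460 - 14 = -474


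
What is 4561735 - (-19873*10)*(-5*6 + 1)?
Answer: -1201435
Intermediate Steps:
4561735 - (-19873*10)*(-5*6 + 1) = 4561735 - (-198730)*(-30 + 1) = 4561735 - (-198730)*(-29) = 4561735 - 1*5763170 = 4561735 - 5763170 = -1201435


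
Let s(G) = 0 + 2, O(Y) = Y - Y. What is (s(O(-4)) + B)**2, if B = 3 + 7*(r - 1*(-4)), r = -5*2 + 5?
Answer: 4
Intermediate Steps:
r = -5 (r = -10 + 5 = -5)
O(Y) = 0
s(G) = 2
B = -4 (B = 3 + 7*(-5 - 1*(-4)) = 3 + 7*(-5 + 4) = 3 + 7*(-1) = 3 - 7 = -4)
(s(O(-4)) + B)**2 = (2 - 4)**2 = (-2)**2 = 4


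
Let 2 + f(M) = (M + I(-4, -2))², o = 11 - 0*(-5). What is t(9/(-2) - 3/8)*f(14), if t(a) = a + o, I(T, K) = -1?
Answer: 8183/8 ≈ 1022.9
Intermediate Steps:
o = 11 (o = 11 - 1*0 = 11 + 0 = 11)
f(M) = -2 + (-1 + M)² (f(M) = -2 + (M - 1)² = -2 + (-1 + M)²)
t(a) = 11 + a (t(a) = a + 11 = 11 + a)
t(9/(-2) - 3/8)*f(14) = (11 + (9/(-2) - 3/8))*(-2 + (-1 + 14)²) = (11 + (9*(-½) - 3*⅛))*(-2 + 13²) = (11 + (-9/2 - 3/8))*(-2 + 169) = (11 - 39/8)*167 = (49/8)*167 = 8183/8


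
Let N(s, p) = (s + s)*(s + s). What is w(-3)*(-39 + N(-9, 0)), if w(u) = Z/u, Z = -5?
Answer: 475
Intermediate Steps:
N(s, p) = 4*s² (N(s, p) = (2*s)*(2*s) = 4*s²)
w(u) = -5/u
w(-3)*(-39 + N(-9, 0)) = (-5/(-3))*(-39 + 4*(-9)²) = (-5*(-⅓))*(-39 + 4*81) = 5*(-39 + 324)/3 = (5/3)*285 = 475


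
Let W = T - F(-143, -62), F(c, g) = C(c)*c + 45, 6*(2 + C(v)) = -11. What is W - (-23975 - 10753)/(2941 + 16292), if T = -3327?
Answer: -16747075/4274 ≈ -3918.4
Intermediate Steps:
C(v) = -23/6 (C(v) = -2 + (⅙)*(-11) = -2 - 11/6 = -23/6)
F(c, g) = 45 - 23*c/6 (F(c, g) = -23*c/6 + 45 = 45 - 23*c/6)
W = -23521/6 (W = -3327 - (45 - 23/6*(-143)) = -3327 - (45 + 3289/6) = -3327 - 1*3559/6 = -3327 - 3559/6 = -23521/6 ≈ -3920.2)
W - (-23975 - 10753)/(2941 + 16292) = -23521/6 - (-23975 - 10753)/(2941 + 16292) = -23521/6 - (-34728)/19233 = -23521/6 - 1*(-11576/6411) = -23521/6 + 11576/6411 = -16747075/4274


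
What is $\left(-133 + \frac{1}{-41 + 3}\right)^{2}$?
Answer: $\frac{25553025}{1444} \approx 17696.0$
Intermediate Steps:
$\left(-133 + \frac{1}{-41 + 3}\right)^{2} = \left(-133 + \frac{1}{-38}\right)^{2} = \left(-133 - \frac{1}{38}\right)^{2} = \left(- \frac{5055}{38}\right)^{2} = \frac{25553025}{1444}$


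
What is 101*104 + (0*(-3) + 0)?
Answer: 10504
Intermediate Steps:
101*104 + (0*(-3) + 0) = 10504 + (0 + 0) = 10504 + 0 = 10504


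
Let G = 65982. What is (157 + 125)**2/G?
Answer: 13254/10997 ≈ 1.2052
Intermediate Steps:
(157 + 125)**2/G = (157 + 125)**2/65982 = 282**2*(1/65982) = 79524*(1/65982) = 13254/10997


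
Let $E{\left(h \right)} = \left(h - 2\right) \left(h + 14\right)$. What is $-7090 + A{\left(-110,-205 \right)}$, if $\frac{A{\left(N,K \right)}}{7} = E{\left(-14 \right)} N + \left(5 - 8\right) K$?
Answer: $-2785$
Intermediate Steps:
$E{\left(h \right)} = \left(-2 + h\right) \left(14 + h\right)$
$A{\left(N,K \right)} = - 21 K$ ($A{\left(N,K \right)} = 7 \left(\left(-28 + \left(-14\right)^{2} + 12 \left(-14\right)\right) N + \left(5 - 8\right) K\right) = 7 \left(\left(-28 + 196 - 168\right) N + \left(5 - 8\right) K\right) = 7 \left(0 N - 3 K\right) = 7 \left(0 - 3 K\right) = 7 \left(- 3 K\right) = - 21 K$)
$-7090 + A{\left(-110,-205 \right)} = -7090 - -4305 = -7090 + 4305 = -2785$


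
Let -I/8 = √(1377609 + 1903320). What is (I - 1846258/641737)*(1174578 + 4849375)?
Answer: -11121771417874/641737 - 48191624*√3280929 ≈ -8.7308e+10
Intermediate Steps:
I = -8*√3280929 (I = -8*√(1377609 + 1903320) = -8*√3280929 ≈ -14491.)
(I - 1846258/641737)*(1174578 + 4849375) = (-8*√3280929 - 1846258/641737)*(1174578 + 4849375) = (-8*√3280929 - 1846258*1/641737)*6023953 = (-8*√3280929 - 1846258/641737)*6023953 = (-1846258/641737 - 8*√3280929)*6023953 = -11121771417874/641737 - 48191624*√3280929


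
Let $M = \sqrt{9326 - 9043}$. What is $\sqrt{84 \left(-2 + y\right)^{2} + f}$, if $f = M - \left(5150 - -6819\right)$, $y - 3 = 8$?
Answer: $\sqrt{-5165 + \sqrt{283}} \approx 71.751 i$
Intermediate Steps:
$y = 11$ ($y = 3 + 8 = 11$)
$M = \sqrt{283} \approx 16.823$
$f = -11969 + \sqrt{283}$ ($f = \sqrt{283} - \left(5150 - -6819\right) = \sqrt{283} - \left(5150 + 6819\right) = \sqrt{283} - 11969 = -11969 + \sqrt{283} \approx -11952.0$)
$\sqrt{84 \left(-2 + y\right)^{2} + f} = \sqrt{84 \left(-2 + 11\right)^{2} - \left(11969 - \sqrt{283}\right)} = \sqrt{84 \cdot 9^{2} - \left(11969 - \sqrt{283}\right)} = \sqrt{84 \cdot 81 - \left(11969 - \sqrt{283}\right)} = \sqrt{6804 - \left(11969 - \sqrt{283}\right)} = \sqrt{-5165 + \sqrt{283}}$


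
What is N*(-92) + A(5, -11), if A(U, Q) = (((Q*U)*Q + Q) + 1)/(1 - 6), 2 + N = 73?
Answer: -6651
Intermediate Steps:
N = 71 (N = -2 + 73 = 71)
A(U, Q) = -1/5 - Q/5 - U*Q**2/5 (A(U, Q) = ((U*Q**2 + Q) + 1)/(-5) = ((Q + U*Q**2) + 1)*(-1/5) = (1 + Q + U*Q**2)*(-1/5) = -1/5 - Q/5 - U*Q**2/5)
N*(-92) + A(5, -11) = 71*(-92) + (-1/5 - 1/5*(-11) - 1/5*5*(-11)**2) = -6532 + (-1/5 + 11/5 - 1/5*5*121) = -6532 + (-1/5 + 11/5 - 121) = -6532 - 119 = -6651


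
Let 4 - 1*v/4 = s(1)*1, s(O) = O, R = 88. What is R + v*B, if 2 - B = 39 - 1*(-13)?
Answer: -512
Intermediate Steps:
B = -50 (B = 2 - (39 - 1*(-13)) = 2 - (39 + 13) = 2 - 1*52 = 2 - 52 = -50)
v = 12 (v = 16 - 4 = 12)
R + v*B = 88 + 12*(-50) = 88 - 600 = -512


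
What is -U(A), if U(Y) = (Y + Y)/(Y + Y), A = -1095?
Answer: -1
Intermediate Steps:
U(Y) = 1 (U(Y) = (2*Y)/((2*Y)) = (2*Y)*(1/(2*Y)) = 1)
-U(A) = -1*1 = -1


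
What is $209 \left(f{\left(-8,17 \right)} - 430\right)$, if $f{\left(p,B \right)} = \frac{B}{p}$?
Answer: $- \frac{722513}{8} \approx -90314.0$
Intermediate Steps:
$209 \left(f{\left(-8,17 \right)} - 430\right) = 209 \left(\frac{17}{-8} - 430\right) = 209 \left(17 \left(- \frac{1}{8}\right) - 430\right) = 209 \left(- \frac{17}{8} - 430\right) = 209 \left(- \frac{3457}{8}\right) = - \frac{722513}{8}$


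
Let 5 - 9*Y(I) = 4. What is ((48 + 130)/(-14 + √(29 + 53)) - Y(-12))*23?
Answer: -86411/171 - 2047*√82/57 ≈ -830.53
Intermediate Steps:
Y(I) = ⅑ (Y(I) = 5/9 - ⅑*4 = 5/9 - 4/9 = ⅑)
((48 + 130)/(-14 + √(29 + 53)) - Y(-12))*23 = ((48 + 130)/(-14 + √(29 + 53)) - 1*⅑)*23 = (178/(-14 + √82) - ⅑)*23 = (-⅑ + 178/(-14 + √82))*23 = -23/9 + 4094/(-14 + √82)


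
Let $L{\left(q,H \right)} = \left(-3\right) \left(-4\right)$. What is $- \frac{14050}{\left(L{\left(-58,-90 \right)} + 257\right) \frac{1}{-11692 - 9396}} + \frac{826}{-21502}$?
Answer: $\frac{3185374975303}{2892019} \approx 1.1014 \cdot 10^{6}$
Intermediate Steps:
$L{\left(q,H \right)} = 12$
$- \frac{14050}{\left(L{\left(-58,-90 \right)} + 257\right) \frac{1}{-11692 - 9396}} + \frac{826}{-21502} = - \frac{14050}{\left(12 + 257\right) \frac{1}{-11692 - 9396}} + \frac{826}{-21502} = - \frac{14050}{269 \frac{1}{-21088}} + 826 \left(- \frac{1}{21502}\right) = - \frac{14050}{269 \left(- \frac{1}{21088}\right)} - \frac{413}{10751} = - \frac{14050}{- \frac{269}{21088}} - \frac{413}{10751} = \left(-14050\right) \left(- \frac{21088}{269}\right) - \frac{413}{10751} = \frac{296286400}{269} - \frac{413}{10751} = \frac{3185374975303}{2892019}$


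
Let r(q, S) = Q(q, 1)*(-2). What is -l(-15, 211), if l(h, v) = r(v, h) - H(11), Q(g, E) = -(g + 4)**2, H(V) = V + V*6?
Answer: -92373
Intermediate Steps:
H(V) = 7*V (H(V) = V + 6*V = 7*V)
Q(g, E) = -(4 + g)**2
r(q, S) = 2*(4 + q)**2 (r(q, S) = -(4 + q)**2*(-2) = 2*(4 + q)**2)
l(h, v) = -77 + 2*(4 + v)**2 (l(h, v) = 2*(4 + v)**2 - 7*11 = 2*(4 + v)**2 - 1*77 = 2*(4 + v)**2 - 77 = -77 + 2*(4 + v)**2)
-l(-15, 211) = -(-77 + 2*(4 + 211)**2) = -(-77 + 2*215**2) = -(-77 + 2*46225) = -(-77 + 92450) = -1*92373 = -92373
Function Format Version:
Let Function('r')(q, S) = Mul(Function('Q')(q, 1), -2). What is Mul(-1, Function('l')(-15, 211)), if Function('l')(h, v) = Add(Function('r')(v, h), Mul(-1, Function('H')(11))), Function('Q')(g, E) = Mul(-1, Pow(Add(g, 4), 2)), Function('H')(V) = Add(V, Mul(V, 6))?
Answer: -92373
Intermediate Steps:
Function('H')(V) = Mul(7, V) (Function('H')(V) = Add(V, Mul(6, V)) = Mul(7, V))
Function('Q')(g, E) = Mul(-1, Pow(Add(4, g), 2))
Function('r')(q, S) = Mul(2, Pow(Add(4, q), 2)) (Function('r')(q, S) = Mul(Mul(-1, Pow(Add(4, q), 2)), -2) = Mul(2, Pow(Add(4, q), 2)))
Function('l')(h, v) = Add(-77, Mul(2, Pow(Add(4, v), 2))) (Function('l')(h, v) = Add(Mul(2, Pow(Add(4, v), 2)), Mul(-1, Mul(7, 11))) = Add(Mul(2, Pow(Add(4, v), 2)), Mul(-1, 77)) = Add(Mul(2, Pow(Add(4, v), 2)), -77) = Add(-77, Mul(2, Pow(Add(4, v), 2))))
Mul(-1, Function('l')(-15, 211)) = Mul(-1, Add(-77, Mul(2, Pow(Add(4, 211), 2)))) = Mul(-1, Add(-77, Mul(2, Pow(215, 2)))) = Mul(-1, Add(-77, Mul(2, 46225))) = Mul(-1, Add(-77, 92450)) = Mul(-1, 92373) = -92373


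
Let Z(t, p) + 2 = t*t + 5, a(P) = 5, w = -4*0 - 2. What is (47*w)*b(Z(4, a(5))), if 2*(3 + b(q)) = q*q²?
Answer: -322091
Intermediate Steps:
w = -2 (w = 0 - 2 = -2)
Z(t, p) = 3 + t² (Z(t, p) = -2 + (t*t + 5) = -2 + (t² + 5) = -2 + (5 + t²) = 3 + t²)
b(q) = -3 + q³/2 (b(q) = -3 + (q*q²)/2 = -3 + q³/2)
(47*w)*b(Z(4, a(5))) = (47*(-2))*(-3 + (3 + 4²)³/2) = -94*(-3 + (3 + 16)³/2) = -94*(-3 + (½)*19³) = -94*(-3 + (½)*6859) = -94*(-3 + 6859/2) = -94*6853/2 = -322091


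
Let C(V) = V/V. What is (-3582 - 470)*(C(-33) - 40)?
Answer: 158028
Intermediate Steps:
C(V) = 1
(-3582 - 470)*(C(-33) - 40) = (-3582 - 470)*(1 - 40) = -4052*(-39) = 158028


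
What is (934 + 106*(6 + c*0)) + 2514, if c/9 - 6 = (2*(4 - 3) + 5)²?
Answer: 4084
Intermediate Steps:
c = 495 (c = 54 + 9*(2*(4 - 3) + 5)² = 54 + 9*(2*1 + 5)² = 54 + 9*(2 + 5)² = 54 + 9*7² = 54 + 9*49 = 54 + 441 = 495)
(934 + 106*(6 + c*0)) + 2514 = (934 + 106*(6 + 495*0)) + 2514 = (934 + 106*(6 + 0)) + 2514 = (934 + 106*6) + 2514 = (934 + 636) + 2514 = 1570 + 2514 = 4084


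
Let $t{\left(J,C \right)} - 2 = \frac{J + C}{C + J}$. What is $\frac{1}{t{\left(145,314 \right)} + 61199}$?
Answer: $\frac{1}{61202} \approx 1.6339 \cdot 10^{-5}$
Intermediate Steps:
$t{\left(J,C \right)} = 3$ ($t{\left(J,C \right)} = 2 + \frac{J + C}{C + J} = 2 + \frac{C + J}{C + J} = 2 + 1 = 3$)
$\frac{1}{t{\left(145,314 \right)} + 61199} = \frac{1}{3 + 61199} = \frac{1}{61202}$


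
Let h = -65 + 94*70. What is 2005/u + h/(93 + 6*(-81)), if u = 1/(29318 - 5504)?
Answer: 18764591995/393 ≈ 4.7747e+7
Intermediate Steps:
u = 1/23814 ≈ 4.1992e-5
h = 6515 (h = -65 + 6580 = 6515)
2005/u + h/(93 + 6*(-81)) = 2005/(1/23814) + 6515/(93 + 6*(-81)) = 2005*23814 + 6515/(93 - 486) = 47747070 + 6515/(-393) = 47747070 + 6515*(-1/393) = 47747070 - 6515/393 = 18764591995/393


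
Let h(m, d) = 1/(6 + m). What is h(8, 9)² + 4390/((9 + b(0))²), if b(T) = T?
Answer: 860521/15876 ≈ 54.203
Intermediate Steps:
h(8, 9)² + 4390/((9 + b(0))²) = (1/(6 + 8))² + 4390/((9 + 0)²) = (1/14)² + 4390/(9²) = (1/14)² + 4390/81 = 1/196 + 4390*(1/81) = 1/196 + 4390/81 = 860521/15876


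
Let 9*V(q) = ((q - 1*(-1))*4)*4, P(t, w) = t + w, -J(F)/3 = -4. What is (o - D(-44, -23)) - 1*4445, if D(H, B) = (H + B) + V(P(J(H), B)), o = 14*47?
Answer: -33320/9 ≈ -3702.2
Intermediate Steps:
J(F) = 12 (J(F) = -3*(-4) = 12)
o = 658
V(q) = 16/9 + 16*q/9 (V(q) = (((q - 1*(-1))*4)*4)/9 = (((q + 1)*4)*4)/9 = (((1 + q)*4)*4)/9 = ((4 + 4*q)*4)/9 = (16 + 16*q)/9 = 16/9 + 16*q/9)
D(H, B) = 208/9 + H + 25*B/9 (D(H, B) = (H + B) + (16/9 + 16*(12 + B)/9) = (B + H) + (16/9 + (64/3 + 16*B/9)) = (B + H) + (208/9 + 16*B/9) = 208/9 + H + 25*B/9)
(o - D(-44, -23)) - 1*4445 = (658 - (208/9 - 44 + (25/9)*(-23))) - 1*4445 = (658 - (208/9 - 44 - 575/9)) - 4445 = (658 - 1*(-763/9)) - 4445 = (658 + 763/9) - 4445 = 6685/9 - 4445 = -33320/9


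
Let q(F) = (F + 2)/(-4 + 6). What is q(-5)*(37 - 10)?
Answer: -81/2 ≈ -40.500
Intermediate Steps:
q(F) = 1 + F/2 (q(F) = (2 + F)/2 = (2 + F)*(½) = 1 + F/2)
q(-5)*(37 - 10) = (1 + (½)*(-5))*(37 - 10) = (1 - 5/2)*27 = -3/2*27 = -81/2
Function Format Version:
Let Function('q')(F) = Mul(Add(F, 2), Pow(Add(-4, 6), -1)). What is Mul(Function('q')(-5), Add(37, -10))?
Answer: Rational(-81, 2) ≈ -40.500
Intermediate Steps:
Function('q')(F) = Add(1, Mul(Rational(1, 2), F)) (Function('q')(F) = Mul(Add(2, F), Pow(2, -1)) = Mul(Add(2, F), Rational(1, 2)) = Add(1, Mul(Rational(1, 2), F)))
Mul(Function('q')(-5), Add(37, -10)) = Mul(Add(1, Mul(Rational(1, 2), -5)), Add(37, -10)) = Mul(Add(1, Rational(-5, 2)), 27) = Mul(Rational(-3, 2), 27) = Rational(-81, 2)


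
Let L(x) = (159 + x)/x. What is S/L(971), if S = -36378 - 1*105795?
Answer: -138049983/1130 ≈ -1.2217e+5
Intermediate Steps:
L(x) = (159 + x)/x
S = -142173 (S = -36378 - 105795 = -142173)
S/L(971) = -142173*971/(159 + 971) = -142173/((1/971)*1130) = -142173/1130/971 = -142173*971/1130 = -138049983/1130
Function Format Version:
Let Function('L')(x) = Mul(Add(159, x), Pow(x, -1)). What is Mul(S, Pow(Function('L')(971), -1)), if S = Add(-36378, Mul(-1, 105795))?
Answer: Rational(-138049983, 1130) ≈ -1.2217e+5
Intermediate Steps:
Function('L')(x) = Mul(Pow(x, -1), Add(159, x))
S = -142173 (S = Add(-36378, -105795) = -142173)
Mul(S, Pow(Function('L')(971), -1)) = Mul(-142173, Pow(Mul(Pow(971, -1), Add(159, 971)), -1)) = Mul(-142173, Pow(Mul(Rational(1, 971), 1130), -1)) = Mul(-142173, Pow(Rational(1130, 971), -1)) = Mul(-142173, Rational(971, 1130)) = Rational(-138049983, 1130)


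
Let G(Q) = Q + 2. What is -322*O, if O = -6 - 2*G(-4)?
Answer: 644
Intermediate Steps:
G(Q) = 2 + Q
O = -2 (O = -6 - 2*(2 - 4) = -6 - 2*(-2) = -6 + 4 = -2)
-322*O = -322*(-2) = 644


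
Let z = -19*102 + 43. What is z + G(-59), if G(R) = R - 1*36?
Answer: -1990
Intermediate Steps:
z = -1895 (z = -1938 + 43 = -1895)
G(R) = -36 + R (G(R) = R - 36 = -36 + R)
z + G(-59) = -1895 + (-36 - 59) = -1895 - 95 = -1990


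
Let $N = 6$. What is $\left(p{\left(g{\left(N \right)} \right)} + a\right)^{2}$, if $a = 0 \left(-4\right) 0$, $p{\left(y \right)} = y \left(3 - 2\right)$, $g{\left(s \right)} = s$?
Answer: $36$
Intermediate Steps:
$p{\left(y \right)} = y$ ($p{\left(y \right)} = y 1 = y$)
$a = 0$ ($a = 0 \cdot 0 = 0$)
$\left(p{\left(g{\left(N \right)} \right)} + a\right)^{2} = \left(6 + 0\right)^{2} = 6^{2} = 36$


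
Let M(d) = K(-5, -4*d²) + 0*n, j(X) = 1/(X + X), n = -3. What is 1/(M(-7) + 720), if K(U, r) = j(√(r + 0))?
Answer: 564480/406425601 + 28*I/406425601 ≈ 0.0013889 + 6.8893e-8*I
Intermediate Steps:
j(X) = 1/(2*X)
K(U, r) = 1/(2*√r) (K(U, r) = 1/(2*(√(r + 0))) = 1/(2*(√r)) = 1/(2*√r))
M(d) = 1/(4*√(-d²)) (M(d) = 1/(2*√(-4*d²)) + 0*(-3) = (1/(2*√(-d²)))/2 + 0 = 1/(4*√(-d²)) + 0 = 1/(4*√(-d²)))
1/(M(-7) + 720) = 1/(1/(4*√(-1*(-7)²)) + 720) = 1/(1/(4*√(-1*49)) + 720) = 1/(1/(4*√(-49)) + 720) = 1/((-I/7)/4 + 720) = 1/(-I/28 + 720) = 1/(720 - I/28) = 784*(720 + I/28)/406425601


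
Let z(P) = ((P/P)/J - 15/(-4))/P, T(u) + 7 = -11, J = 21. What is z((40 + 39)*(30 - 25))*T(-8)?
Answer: -957/5530 ≈ -0.17306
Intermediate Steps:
T(u) = -18 (T(u) = -7 - 11 = -18)
z(P) = 319/(84*P) (z(P) = ((P/P)/21 - 15/(-4))/P = (1*(1/21) - 15*(-¼))/P = (1/21 + 15/4)/P = 319/(84*P))
z((40 + 39)*(30 - 25))*T(-8) = (319/(84*(((40 + 39)*(30 - 25)))))*(-18) = (319/(84*((79*5))))*(-18) = ((319/84)/395)*(-18) = ((319/84)*(1/395))*(-18) = (319/33180)*(-18) = -957/5530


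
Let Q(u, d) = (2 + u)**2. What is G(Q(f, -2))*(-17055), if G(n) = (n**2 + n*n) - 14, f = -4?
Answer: -306990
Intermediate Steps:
G(n) = -14 + 2*n**2 (G(n) = (n**2 + n**2) - 14 = 2*n**2 - 14 = -14 + 2*n**2)
G(Q(f, -2))*(-17055) = (-14 + 2*((2 - 4)**2)**2)*(-17055) = (-14 + 2*((-2)**2)**2)*(-17055) = (-14 + 2*4**2)*(-17055) = (-14 + 2*16)*(-17055) = (-14 + 32)*(-17055) = 18*(-17055) = -306990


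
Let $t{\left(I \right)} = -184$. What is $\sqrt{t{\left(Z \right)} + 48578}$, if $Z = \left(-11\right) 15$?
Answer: $\sqrt{48394} \approx 219.99$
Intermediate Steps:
$Z = -165$
$\sqrt{t{\left(Z \right)} + 48578} = \sqrt{-184 + 48578} = \sqrt{48394}$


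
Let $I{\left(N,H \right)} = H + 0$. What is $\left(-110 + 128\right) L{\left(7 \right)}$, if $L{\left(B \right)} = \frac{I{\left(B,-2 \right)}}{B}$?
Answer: $- \frac{36}{7} \approx -5.1429$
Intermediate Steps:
$I{\left(N,H \right)} = H$
$L{\left(B \right)} = - \frac{2}{B}$
$\left(-110 + 128\right) L{\left(7 \right)} = \left(-110 + 128\right) \left(- \frac{2}{7}\right) = 18 \left(\left(-2\right) \frac{1}{7}\right) = 18 \left(- \frac{2}{7}\right) = - \frac{36}{7}$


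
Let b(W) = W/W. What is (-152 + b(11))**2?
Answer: 22801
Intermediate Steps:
b(W) = 1
(-152 + b(11))**2 = (-152 + 1)**2 = (-151)**2 = 22801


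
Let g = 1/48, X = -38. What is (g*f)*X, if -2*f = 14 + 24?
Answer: 361/24 ≈ 15.042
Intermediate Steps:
f = -19 (f = -(14 + 24)/2 = -½*38 = -19)
g = 1/48 ≈ 0.020833
(g*f)*X = ((1/48)*(-19))*(-38) = -19/48*(-38) = 361/24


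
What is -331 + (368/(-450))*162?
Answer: -11587/25 ≈ -463.48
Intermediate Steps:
-331 + (368/(-450))*162 = -331 + (368*(-1/450))*162 = -331 - 184/225*162 = -331 - 3312/25 = -11587/25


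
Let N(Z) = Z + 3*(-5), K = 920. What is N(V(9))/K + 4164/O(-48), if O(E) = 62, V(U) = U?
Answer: 957627/14260 ≈ 67.155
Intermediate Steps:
N(Z) = -15 + Z (N(Z) = Z - 15 = -15 + Z)
N(V(9))/K + 4164/O(-48) = (-15 + 9)/920 + 4164/62 = -6*1/920 + 4164*(1/62) = -3/460 + 2082/31 = 957627/14260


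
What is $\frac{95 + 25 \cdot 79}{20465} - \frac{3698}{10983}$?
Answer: $- \frac{10588952}{44953419} \approx -0.23555$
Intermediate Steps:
$\frac{95 + 25 \cdot 79}{20465} - \frac{3698}{10983} = \left(95 + 1975\right) \frac{1}{20465} - \frac{3698}{10983} = 2070 \cdot \frac{1}{20465} - \frac{3698}{10983} = \frac{414}{4093} - \frac{3698}{10983} = - \frac{10588952}{44953419}$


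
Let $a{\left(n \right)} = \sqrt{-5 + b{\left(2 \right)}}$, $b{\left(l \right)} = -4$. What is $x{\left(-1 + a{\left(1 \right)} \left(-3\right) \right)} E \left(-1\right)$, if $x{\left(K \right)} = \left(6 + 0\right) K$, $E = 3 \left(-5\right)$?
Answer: $-90 - 810 i \approx -90.0 - 810.0 i$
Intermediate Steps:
$a{\left(n \right)} = 3 i$ ($a{\left(n \right)} = \sqrt{-5 - 4} = \sqrt{-9} = 3 i$)
$E = -15$
$x{\left(K \right)} = 6 K$
$x{\left(-1 + a{\left(1 \right)} \left(-3\right) \right)} E \left(-1\right) = 6 \left(-1 + 3 i \left(-3\right)\right) \left(-15\right) \left(-1\right) = 6 \left(-1 - 9 i\right) \left(-15\right) \left(-1\right) = \left(-6 - 54 i\right) \left(-15\right) \left(-1\right) = \left(90 + 810 i\right) \left(-1\right) = -90 - 810 i$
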